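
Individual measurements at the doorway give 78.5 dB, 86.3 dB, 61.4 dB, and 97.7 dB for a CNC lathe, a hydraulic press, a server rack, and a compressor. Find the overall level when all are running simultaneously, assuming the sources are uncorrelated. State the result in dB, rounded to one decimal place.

For uncorrelated sources the intensities add, so convert each level to linear form, sum, and take 10·log₁₀ of the total.
Σ 10^(L/10) = 10^(78.5/10) + 10^(86.3/10) + 10^(61.4/10) + 10^(97.7/10) = 6.387e+09.
L_total = 10·log₁₀(6.387e+09) = 98.05 dB.

98.1 dB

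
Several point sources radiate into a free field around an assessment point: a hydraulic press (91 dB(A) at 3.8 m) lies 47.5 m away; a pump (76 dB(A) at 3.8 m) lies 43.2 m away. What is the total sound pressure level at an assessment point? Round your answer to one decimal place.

Apply inverse-square spreading to bring every level to the receiver, then sum 10^(L/10).
hydraulic press: 91 − 20·log₁₀(47.5/3.8) = 91 − 21.94 = 69.06 dB(A).
pump: 76 − 20·log₁₀(43.2/3.8) = 76 − 21.11 = 54.89 dB(A).
Σ 10^(L/10) = 8.365e+06 → L_total = 10·log₁₀(8.365e+06) = 69.22 dB(A).

69.2 dB(A)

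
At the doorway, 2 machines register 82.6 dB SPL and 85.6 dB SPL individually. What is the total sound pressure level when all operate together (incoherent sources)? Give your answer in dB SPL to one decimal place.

Incoherent sources combine by intensity addition: L_total = 10·log₁₀(Σ 10^(L_i/10)).
Σ 10^(L/10) = 10^(82.6/10) + 10^(85.6/10) = 5.450e+08.
L_total = 10·log₁₀(5.450e+08) = 87.36 dB SPL.

87.4 dB SPL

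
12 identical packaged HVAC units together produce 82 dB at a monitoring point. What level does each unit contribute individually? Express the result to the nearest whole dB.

For N identical incoherent sources L_total = L₁ + 10·log₁₀ N, so L₁ = 82 − 10·log₁₀(12) = 82 − 10.792.

71 dB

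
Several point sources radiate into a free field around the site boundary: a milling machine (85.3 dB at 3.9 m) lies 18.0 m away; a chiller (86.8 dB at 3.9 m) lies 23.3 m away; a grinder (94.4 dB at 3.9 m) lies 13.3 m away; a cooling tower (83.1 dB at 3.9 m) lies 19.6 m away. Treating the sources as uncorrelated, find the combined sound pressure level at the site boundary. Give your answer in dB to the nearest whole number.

Propagate each source to the receiver with L = L_ref − 20·log₁₀(r/r_ref), then add intensities.
milling machine: 85.3 − 20·log₁₀(18.0/3.9) = 85.3 − 13.28 = 72.02 dB.
chiller: 86.8 − 20·log₁₀(23.3/3.9) = 86.8 − 15.53 = 71.27 dB.
grinder: 94.4 − 20·log₁₀(13.3/3.9) = 94.4 − 10.66 = 83.74 dB.
cooling tower: 83.1 − 20·log₁₀(19.6/3.9) = 83.1 − 14.02 = 69.08 dB.
Σ 10^(L/10) = 2.742e+08 → L_total = 10·log₁₀(2.742e+08) = 84.38 dB.

84 dB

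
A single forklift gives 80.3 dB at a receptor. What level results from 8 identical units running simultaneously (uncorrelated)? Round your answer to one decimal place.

89.3 dB

With 8 equal, uncorrelated contributions the intensity is 8× that of one unit, giving a rise of 10·log₁₀ 8.
L_total = 80.3 + 10·log₁₀(8) = 80.3 + 9.031 = 89.33 dB.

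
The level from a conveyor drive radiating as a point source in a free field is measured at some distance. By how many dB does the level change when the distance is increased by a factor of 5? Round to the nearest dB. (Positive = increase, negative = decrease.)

-14 dB

A point source loses 6 dB per doubling of distance; generally ΔL = −20·log₁₀(r₂/r₁).
ΔL = −20·log₁₀(5) = -13.98 dB.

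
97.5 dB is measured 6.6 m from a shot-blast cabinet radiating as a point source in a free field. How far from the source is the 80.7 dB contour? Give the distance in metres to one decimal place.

For a point source L₁ − L₂ = 20·log₁₀(r₂/r₁), so r₂ = r₁·10^((L₁−L₂)/20).
r₂ = 6.6·10^((97.5−80.7)/20) = 6.6·10^(16.8/20) = 45.66 m.

45.7 m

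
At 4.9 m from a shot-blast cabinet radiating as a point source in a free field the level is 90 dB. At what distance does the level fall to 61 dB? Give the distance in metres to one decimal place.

Point-source spreading drops the level by 20·log₁₀(r₂/r₁); inverting, r₂/r₁ = 10^(ΔL/20).
r₂ = 4.9·10^((90−61)/20) = 4.9·10^(29.0/20) = 138.10 m.

138.1 m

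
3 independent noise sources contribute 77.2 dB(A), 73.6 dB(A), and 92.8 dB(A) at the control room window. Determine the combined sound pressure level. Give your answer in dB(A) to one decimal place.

For uncorrelated sources the intensities add, so convert each level to linear form, sum, and take 10·log₁₀ of the total.
Σ 10^(L/10) = 10^(77.2/10) + 10^(73.6/10) + 10^(92.8/10) = 1.981e+09.
L_total = 10·log₁₀(1.981e+09) = 92.97 dB(A).

93.0 dB(A)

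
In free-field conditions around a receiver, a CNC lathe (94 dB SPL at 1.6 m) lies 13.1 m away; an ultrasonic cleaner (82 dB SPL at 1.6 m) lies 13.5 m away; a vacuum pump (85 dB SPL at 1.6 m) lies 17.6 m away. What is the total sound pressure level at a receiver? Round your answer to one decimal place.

76.3 dB SPL

First find each source's level at the receiver (point-source: −20·log₁₀(r/r_ref)), then combine on an intensity basis.
CNC lathe: 94 − 20·log₁₀(13.1/1.6) = 94 − 18.26 = 75.74 dB SPL.
ultrasonic cleaner: 82 − 20·log₁₀(13.5/1.6) = 82 − 18.52 = 63.48 dB SPL.
vacuum pump: 85 − 20·log₁₀(17.6/1.6) = 85 − 20.83 = 64.17 dB SPL.
Σ 10^(L/10) = 4.231e+07 → L_total = 10·log₁₀(4.231e+07) = 76.26 dB SPL.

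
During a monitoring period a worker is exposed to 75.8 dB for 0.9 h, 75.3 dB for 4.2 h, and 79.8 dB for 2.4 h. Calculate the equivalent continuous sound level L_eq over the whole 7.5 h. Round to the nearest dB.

77 dB

L_eq = 10·log₁₀[(1/T)·Σ tᵢ·10^(Lᵢ/10)] with T = 7.5 h.
Σ tᵢ·10^(Lᵢ/10) = 0.9·10^(75.8/10) + 4.2·10^(75.3/10) + 2.4·10^(79.8/10) = 4.057e+08.
L_eq = 10·log₁₀(4.057e+08/7.5) = 77.33 dB.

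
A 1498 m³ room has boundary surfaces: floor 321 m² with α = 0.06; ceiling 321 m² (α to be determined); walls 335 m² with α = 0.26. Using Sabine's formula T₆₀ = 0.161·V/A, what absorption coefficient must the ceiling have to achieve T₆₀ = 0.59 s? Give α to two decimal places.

0.94

A = 0.161·V/T₆₀ = 0.161·1498/0.59 = 408.78 m² sabins.
Absorption from the other surfaces = 321·0.06 + 335·0.26 = 106.36 m², so the ceiling must supply 302.42 m² over 321 m².
α = 302.42/321 = 0.942.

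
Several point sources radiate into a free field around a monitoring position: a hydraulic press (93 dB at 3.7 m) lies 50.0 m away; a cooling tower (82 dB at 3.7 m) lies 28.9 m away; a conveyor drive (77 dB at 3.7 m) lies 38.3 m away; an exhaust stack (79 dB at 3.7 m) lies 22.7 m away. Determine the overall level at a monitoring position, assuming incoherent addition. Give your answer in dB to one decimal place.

72.1 dB

First find each source's level at the receiver (point-source: −20·log₁₀(r/r_ref)), then combine on an intensity basis.
hydraulic press: 93 − 20·log₁₀(50.0/3.7) = 93 − 22.62 = 70.38 dB.
cooling tower: 82 − 20·log₁₀(28.9/3.7) = 82 − 17.85 = 64.15 dB.
conveyor drive: 77 − 20·log₁₀(38.3/3.7) = 77 − 20.30 = 56.70 dB.
exhaust stack: 79 − 20·log₁₀(22.7/3.7) = 79 − 15.76 = 63.24 dB.
Σ 10^(L/10) = 1.610e+07 → L_total = 10·log₁₀(1.610e+07) = 72.07 dB.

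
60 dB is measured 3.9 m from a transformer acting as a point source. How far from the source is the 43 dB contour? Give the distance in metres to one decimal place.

27.6 m

The 17.0 dB drop corresponds to a distance ratio of 10^(17.0/20) for a point source.
r₂ = 3.9·10^((60−43)/20) = 3.9·10^(17.0/20) = 27.61 m.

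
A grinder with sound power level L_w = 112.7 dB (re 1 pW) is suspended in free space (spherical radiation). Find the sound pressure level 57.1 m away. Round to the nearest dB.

L_p = L_w − 10·log₁₀(4π·r²) with r = 57.1 m.
4π·r² = 4.097e+04 m², 10·log₁₀ of that is 46.125 dB.
L_p = 112.7 − 46.125 = 66.58 dB.

67 dB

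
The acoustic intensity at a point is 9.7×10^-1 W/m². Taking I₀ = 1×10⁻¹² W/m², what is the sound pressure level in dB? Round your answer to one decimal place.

119.9 dB

Dividing by I₀ shifts the exponent by 12: I/I₀ = 9.7×10^11.
L = 10·(0.9868 + 11) = 119.87 dB.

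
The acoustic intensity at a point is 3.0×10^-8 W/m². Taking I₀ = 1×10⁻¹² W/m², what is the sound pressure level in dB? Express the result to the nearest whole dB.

45 dB

I/I₀ = 3.0×10^-8/10⁻¹² = 3.0×10^4, and L = 10·log₁₀(I/I₀).
L = 10·(0.4771 + 4) = 44.77 dB.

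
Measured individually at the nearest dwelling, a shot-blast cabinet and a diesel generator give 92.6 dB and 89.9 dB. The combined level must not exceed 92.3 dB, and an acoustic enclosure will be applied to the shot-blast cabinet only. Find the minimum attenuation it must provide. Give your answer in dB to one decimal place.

4.0 dB

Everything except the shot-blast cabinet sums to 10^(89.9/10) = 9.772e+08 in linear terms, 89.90 dB.
To meet 92.3 dB overall, the treated shot-blast cabinet may contribute at most 10^(92.3/10) − 9.772e+08 = 7.210e+08, i.e. 88.58 dB.
So the shot-blast cabinet must be reduced from 92.6 to 88.58 dB: IL = 4.02 dB.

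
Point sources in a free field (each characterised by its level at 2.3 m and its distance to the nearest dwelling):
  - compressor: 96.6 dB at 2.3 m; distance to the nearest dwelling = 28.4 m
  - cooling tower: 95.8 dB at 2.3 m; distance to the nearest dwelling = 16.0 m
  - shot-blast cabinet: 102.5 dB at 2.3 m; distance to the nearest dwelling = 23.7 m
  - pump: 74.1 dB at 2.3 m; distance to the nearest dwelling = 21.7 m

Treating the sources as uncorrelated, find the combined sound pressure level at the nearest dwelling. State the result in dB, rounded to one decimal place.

84.4 dB

Apply inverse-square spreading to bring every level to the receiver, then sum 10^(L/10).
compressor: 96.6 − 20·log₁₀(28.4/2.3) = 96.6 − 21.83 = 74.77 dB.
cooling tower: 95.8 − 20·log₁₀(16.0/2.3) = 95.8 − 16.85 = 78.95 dB.
shot-blast cabinet: 102.5 − 20·log₁₀(23.7/2.3) = 102.5 − 20.26 = 82.24 dB.
pump: 74.1 − 20·log₁₀(21.7/2.3) = 74.1 − 19.49 = 54.61 dB.
Σ 10^(L/10) = 2.763e+08 → L_total = 10·log₁₀(2.763e+08) = 84.41 dB.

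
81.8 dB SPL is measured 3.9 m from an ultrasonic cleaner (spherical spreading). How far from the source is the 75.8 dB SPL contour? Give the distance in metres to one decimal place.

Point-source spreading drops the level by 20·log₁₀(r₂/r₁); inverting, r₂/r₁ = 10^(ΔL/20).
r₂ = 3.9·10^((81.8−75.8)/20) = 3.9·10^(6.0/20) = 7.78 m.

7.8 m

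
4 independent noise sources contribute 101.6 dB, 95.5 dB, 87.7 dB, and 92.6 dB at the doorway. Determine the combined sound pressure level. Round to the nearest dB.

103 dB

For uncorrelated sources the intensities add, so convert each level to linear form, sum, and take 10·log₁₀ of the total.
Σ 10^(L/10) = 10^(101.6/10) + 10^(95.5/10) + 10^(87.7/10) + 10^(92.6/10) = 2.041e+10.
L_total = 10·log₁₀(2.041e+10) = 103.10 dB.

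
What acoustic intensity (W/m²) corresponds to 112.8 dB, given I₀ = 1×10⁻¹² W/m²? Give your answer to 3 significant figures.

L = 10·log₁₀(I/I₀) ⇒ I = I₀·10^(L/10) = 10⁻¹² × 10^11.28.

0.191 W/m²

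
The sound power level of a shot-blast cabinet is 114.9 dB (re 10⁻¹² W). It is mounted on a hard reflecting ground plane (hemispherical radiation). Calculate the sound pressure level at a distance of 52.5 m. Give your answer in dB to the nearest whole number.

73 dB

The power spreads over a hemisphere of area 2π·r², so L_p = L_w − 10·log₁₀(2π·r²).
2π·r² = 1.732e+04 m², 10·log₁₀ of that is 42.385 dB.
L_p = 114.9 − 42.385 = 72.52 dB.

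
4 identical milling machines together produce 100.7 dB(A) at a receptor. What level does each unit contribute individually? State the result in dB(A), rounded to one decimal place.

For N identical incoherent sources L_total = L₁ + 10·log₁₀ N, so L₁ = 100.7 − 10·log₁₀(4) = 100.7 − 6.021.

94.7 dB(A)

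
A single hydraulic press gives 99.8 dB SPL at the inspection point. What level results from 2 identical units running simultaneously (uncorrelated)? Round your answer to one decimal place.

L_total = L₁ + 10·log₁₀ N for N identical incoherent sources.
L_total = 99.8 + 10·log₁₀(2) = 99.8 + 3.010 = 102.81 dB SPL.

102.8 dB SPL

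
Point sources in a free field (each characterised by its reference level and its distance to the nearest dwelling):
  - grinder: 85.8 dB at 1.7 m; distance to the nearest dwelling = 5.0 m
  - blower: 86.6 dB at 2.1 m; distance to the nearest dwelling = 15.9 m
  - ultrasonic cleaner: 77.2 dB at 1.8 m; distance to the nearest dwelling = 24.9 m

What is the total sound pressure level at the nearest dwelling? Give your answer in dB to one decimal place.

77.2 dB

First find each source's level at the receiver (point-source: −20·log₁₀(r/r_ref)), then combine on an intensity basis.
grinder: 85.8 − 20·log₁₀(5.0/1.7) = 85.8 − 9.37 = 76.43 dB.
blower: 86.6 − 20·log₁₀(15.9/2.1) = 86.6 − 17.58 = 69.02 dB.
ultrasonic cleaner: 77.2 − 20·log₁₀(24.9/1.8) = 77.2 − 22.82 = 54.38 dB.
Σ 10^(L/10) = 5.220e+07 → L_total = 10·log₁₀(5.220e+07) = 77.18 dB.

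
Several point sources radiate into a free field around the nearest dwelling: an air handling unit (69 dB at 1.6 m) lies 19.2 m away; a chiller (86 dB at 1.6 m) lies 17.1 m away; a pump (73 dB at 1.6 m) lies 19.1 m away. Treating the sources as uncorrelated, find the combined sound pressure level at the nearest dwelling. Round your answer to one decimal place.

Propagate each source to the receiver with L = L_ref − 20·log₁₀(r/r_ref), then add intensities.
air handling unit: 69 − 20·log₁₀(19.2/1.6) = 69 − 21.58 = 47.42 dB.
chiller: 86 − 20·log₁₀(17.1/1.6) = 86 − 20.58 = 65.42 dB.
pump: 73 − 20·log₁₀(19.1/1.6) = 73 − 21.54 = 51.46 dB.
Σ 10^(L/10) = 3.681e+06 → L_total = 10·log₁₀(3.681e+06) = 65.66 dB.

65.7 dB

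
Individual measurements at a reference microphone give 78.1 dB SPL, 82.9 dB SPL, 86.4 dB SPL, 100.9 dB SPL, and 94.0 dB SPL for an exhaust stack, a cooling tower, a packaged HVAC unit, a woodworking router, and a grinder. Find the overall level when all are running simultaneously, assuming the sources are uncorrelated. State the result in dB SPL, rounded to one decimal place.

101.9 dB SPL

Incoherent sources combine by intensity addition: L_total = 10·log₁₀(Σ 10^(L_i/10)).
Σ 10^(L/10) = 10^(78.1/10) + 10^(82.9/10) + 10^(86.4/10) + 10^(100.9/10) + 10^(94.0/10) = 1.551e+10.
L_total = 10·log₁₀(1.551e+10) = 101.91 dB SPL.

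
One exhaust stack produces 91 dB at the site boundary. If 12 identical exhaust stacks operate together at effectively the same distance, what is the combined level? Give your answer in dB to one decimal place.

101.8 dB

With 12 equal, uncorrelated contributions the intensity is 12× that of one unit, giving a rise of 10·log₁₀ 12.
L_total = 91 + 10·log₁₀(12) = 91 + 10.792 = 101.79 dB.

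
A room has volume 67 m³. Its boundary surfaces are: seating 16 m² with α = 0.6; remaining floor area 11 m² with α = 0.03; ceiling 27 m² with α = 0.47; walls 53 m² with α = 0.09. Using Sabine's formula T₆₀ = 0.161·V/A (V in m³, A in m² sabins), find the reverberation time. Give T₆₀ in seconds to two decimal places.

A = Σ Sᵢαᵢ = 16·0.6 + 11·0.03 + 27·0.47 + 53·0.09 = 27.39 m².
T₆₀ = 0.161 × 67 / 27.39 = 0.394 s.

0.39 s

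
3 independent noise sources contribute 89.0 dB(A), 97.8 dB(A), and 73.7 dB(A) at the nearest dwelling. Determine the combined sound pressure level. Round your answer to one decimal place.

For uncorrelated sources the intensities add, so convert each level to linear form, sum, and take 10·log₁₀ of the total.
Σ 10^(L/10) = 10^(89.0/10) + 10^(97.8/10) + 10^(73.7/10) = 6.843e+09.
L_total = 10·log₁₀(6.843e+09) = 98.35 dB(A).

98.4 dB(A)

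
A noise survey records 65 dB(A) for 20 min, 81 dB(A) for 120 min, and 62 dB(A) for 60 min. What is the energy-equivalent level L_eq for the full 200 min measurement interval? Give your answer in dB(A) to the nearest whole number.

L_eq = 10·log₁₀[(1/T)·Σ tᵢ·10^(Lᵢ/10)] with T = 200 min.
Σ tᵢ·10^(Lᵢ/10) = 20·10^(65/10) + 120·10^(81/10) + 60·10^(62/10) = 1.527e+10.
L_eq = 10·log₁₀(1.527e+10/200) = 78.83 dB(A).

79 dB(A)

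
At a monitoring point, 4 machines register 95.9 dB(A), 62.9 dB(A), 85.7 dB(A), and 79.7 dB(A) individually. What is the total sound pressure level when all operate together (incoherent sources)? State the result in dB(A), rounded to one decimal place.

Incoherent sources combine by intensity addition: L_total = 10·log₁₀(Σ 10^(L_i/10)).
Σ 10^(L/10) = 10^(95.9/10) + 10^(62.9/10) + 10^(85.7/10) + 10^(79.7/10) = 4.357e+09.
L_total = 10·log₁₀(4.357e+09) = 96.39 dB(A).

96.4 dB(A)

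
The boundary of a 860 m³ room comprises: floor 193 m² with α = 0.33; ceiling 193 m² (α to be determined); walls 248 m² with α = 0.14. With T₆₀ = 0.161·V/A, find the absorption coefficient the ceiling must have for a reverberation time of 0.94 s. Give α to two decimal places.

0.25

Required total absorption A = 0.161·860/0.94 = 147.30 m².
Absorption from the other surfaces = 193·0.33 + 248·0.14 = 98.41 m², so the ceiling must supply 48.89 m² over 193 m².
α = 48.89/193 = 0.253.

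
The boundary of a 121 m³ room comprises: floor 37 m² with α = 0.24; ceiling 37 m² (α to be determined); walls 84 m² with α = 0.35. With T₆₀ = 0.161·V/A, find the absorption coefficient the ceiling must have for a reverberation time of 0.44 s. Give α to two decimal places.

0.16

A = 0.161·V/T₆₀ = 0.161·121/0.44 = 44.28 m² sabins.
Absorption from the other surfaces = 37·0.24 + 84·0.35 = 38.28 m², so the ceiling must supply 6.00 m² over 37 m².
α = 6.00/37 = 0.162.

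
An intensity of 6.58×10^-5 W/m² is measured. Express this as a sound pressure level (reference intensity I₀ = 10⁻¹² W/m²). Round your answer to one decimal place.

Dividing by I₀ shifts the exponent by 12: I/I₀ = 6.58×10^7.
L = 10·(0.8182 + 7) = 78.18 dB.

78.2 dB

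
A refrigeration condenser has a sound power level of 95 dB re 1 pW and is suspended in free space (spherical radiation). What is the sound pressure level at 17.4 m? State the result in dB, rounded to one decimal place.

59.2 dB

L_p = L_w − 10·log₁₀(4π·r²) with r = 17.4 m.
4π·r² = 3805 m², 10·log₁₀ of that is 35.803 dB.
L_p = 95 − 35.803 = 59.20 dB.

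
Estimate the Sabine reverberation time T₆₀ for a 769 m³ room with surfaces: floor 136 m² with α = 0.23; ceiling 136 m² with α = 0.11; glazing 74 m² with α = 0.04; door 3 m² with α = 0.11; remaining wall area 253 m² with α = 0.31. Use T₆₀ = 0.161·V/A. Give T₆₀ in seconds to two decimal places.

0.97 s

Summing Sᵢαᵢ: 136·0.23 + 136·0.11 + 74·0.04 + 3·0.11 + 253·0.31 = 127.96 m².
T₆₀ = 0.161·V/A = 0.161·769/127.96 = 0.968 s.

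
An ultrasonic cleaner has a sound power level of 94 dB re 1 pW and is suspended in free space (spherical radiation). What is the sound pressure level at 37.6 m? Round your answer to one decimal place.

Free-field spherical radiation: L_p = L_w − 10·log₁₀(4π·r²), r = 37.6 m.
4π·r² = 1.777e+04 m², 10·log₁₀ of that is 42.496 dB.
L_p = 94 − 42.496 = 51.50 dB.

51.5 dB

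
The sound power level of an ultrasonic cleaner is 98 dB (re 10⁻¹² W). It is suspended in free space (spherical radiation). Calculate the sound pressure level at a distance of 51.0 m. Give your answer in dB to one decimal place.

Free-field spherical radiation: L_p = L_w − 10·log₁₀(4π·r²), r = 51.0 m.
4π·r² = 3.269e+04 m², 10·log₁₀ of that is 45.144 dB.
L_p = 98 − 45.144 = 52.86 dB.

52.9 dB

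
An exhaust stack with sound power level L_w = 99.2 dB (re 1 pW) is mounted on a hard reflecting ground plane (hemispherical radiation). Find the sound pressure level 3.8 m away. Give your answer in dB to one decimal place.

L_p = L_w − 10·log₁₀(2π·r²) with r = 3.8 m.
2π·r² = 90.73 m², 10·log₁₀ of that is 19.577 dB.
L_p = 99.2 − 19.577 = 79.62 dB.

79.6 dB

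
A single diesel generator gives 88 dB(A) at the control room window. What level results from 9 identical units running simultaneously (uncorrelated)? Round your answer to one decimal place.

L_total = L₁ + 10·log₁₀ N for N identical incoherent sources.
L_total = 88 + 10·log₁₀(9) = 88 + 9.542 = 97.54 dB(A).

97.5 dB(A)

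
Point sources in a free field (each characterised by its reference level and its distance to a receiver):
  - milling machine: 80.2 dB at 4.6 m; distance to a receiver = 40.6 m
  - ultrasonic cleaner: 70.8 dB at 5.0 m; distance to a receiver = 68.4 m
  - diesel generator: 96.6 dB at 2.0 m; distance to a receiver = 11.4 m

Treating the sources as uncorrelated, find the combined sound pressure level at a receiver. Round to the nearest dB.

Propagate each source to the receiver with L = L_ref − 20·log₁₀(r/r_ref), then add intensities.
milling machine: 80.2 − 20·log₁₀(40.6/4.6) = 80.2 − 18.92 = 61.28 dB.
ultrasonic cleaner: 70.8 − 20·log₁₀(68.4/5.0) = 70.8 − 22.72 = 48.08 dB.
diesel generator: 96.6 − 20·log₁₀(11.4/2.0) = 96.6 − 15.12 = 81.48 dB.
Σ 10^(L/10) = 1.421e+08 → L_total = 10·log₁₀(1.421e+08) = 81.53 dB.

82 dB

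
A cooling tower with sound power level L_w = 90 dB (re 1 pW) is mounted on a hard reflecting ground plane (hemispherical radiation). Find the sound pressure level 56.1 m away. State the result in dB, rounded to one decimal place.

47.0 dB

Free-field hemispherical radiation: L_p = L_w − 10·log₁₀(2π·r²), r = 56.1 m.
2π·r² = 1.977e+04 m², 10·log₁₀ of that is 42.961 dB.
L_p = 90 − 42.961 = 47.04 dB.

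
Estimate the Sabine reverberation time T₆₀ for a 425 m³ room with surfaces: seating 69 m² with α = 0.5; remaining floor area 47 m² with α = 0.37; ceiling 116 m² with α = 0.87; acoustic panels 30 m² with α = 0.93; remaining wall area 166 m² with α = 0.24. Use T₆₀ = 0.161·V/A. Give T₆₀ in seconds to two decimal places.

0.31 s

Summing Sᵢαᵢ: 69·0.5 + 47·0.37 + 116·0.87 + 30·0.93 + 166·0.24 = 220.55 m².
T₆₀ = 0.161·V/A = 0.161·425/220.55 = 0.310 s.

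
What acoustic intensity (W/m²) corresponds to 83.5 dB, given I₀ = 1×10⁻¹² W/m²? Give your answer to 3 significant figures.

I = I₀·10^(L/10) = 10⁻¹² × 10^(83.5/10) = 10^(-3.650).

0.000224 W/m²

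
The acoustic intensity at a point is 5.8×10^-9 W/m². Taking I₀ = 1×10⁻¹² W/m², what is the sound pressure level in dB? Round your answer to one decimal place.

I/I₀ = 5.8×10^-9/10⁻¹² = 5.8×10^3, and L = 10·log₁₀(I/I₀).
L = 10·(0.7634 + 3) = 37.63 dB.

37.6 dB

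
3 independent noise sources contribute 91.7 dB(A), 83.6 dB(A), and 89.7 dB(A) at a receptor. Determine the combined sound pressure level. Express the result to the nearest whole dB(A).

94 dB(A)

For uncorrelated sources the intensities add, so convert each level to linear form, sum, and take 10·log₁₀ of the total.
Σ 10^(L/10) = 10^(91.7/10) + 10^(83.6/10) + 10^(89.7/10) = 2.641e+09.
L_total = 10·log₁₀(2.641e+09) = 94.22 dB(A).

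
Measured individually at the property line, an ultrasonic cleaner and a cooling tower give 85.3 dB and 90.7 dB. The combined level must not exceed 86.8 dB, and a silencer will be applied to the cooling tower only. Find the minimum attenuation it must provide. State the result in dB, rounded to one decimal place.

9.2 dB

Everything except the cooling tower sums to 10^(85.3/10) = 3.388e+08 in linear terms, 85.30 dB.
To meet 86.8 dB overall, the treated cooling tower may contribute at most 10^(86.8/10) − 3.388e+08 = 1.398e+08, i.e. 81.45 dB.
Required insertion loss = 90.7 − 81.45 = 9.25 dB.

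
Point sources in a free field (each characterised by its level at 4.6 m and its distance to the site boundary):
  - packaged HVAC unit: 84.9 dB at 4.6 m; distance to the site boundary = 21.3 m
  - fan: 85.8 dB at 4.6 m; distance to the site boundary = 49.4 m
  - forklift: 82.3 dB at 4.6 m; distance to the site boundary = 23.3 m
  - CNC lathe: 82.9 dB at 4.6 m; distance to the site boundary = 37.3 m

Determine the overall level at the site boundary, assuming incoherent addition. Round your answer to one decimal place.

Apply inverse-square spreading to bring every level to the receiver, then sum 10^(L/10).
packaged HVAC unit: 84.9 − 20·log₁₀(21.3/4.6) = 84.9 − 13.31 = 71.59 dB.
fan: 85.8 − 20·log₁₀(49.4/4.6) = 85.8 − 20.62 = 65.18 dB.
forklift: 82.3 − 20·log₁₀(23.3/4.6) = 82.3 − 14.09 = 68.21 dB.
CNC lathe: 82.9 − 20·log₁₀(37.3/4.6) = 82.9 − 18.18 = 64.72 dB.
Σ 10^(L/10) = 2.729e+07 → L_total = 10·log₁₀(2.729e+07) = 74.36 dB.

74.4 dB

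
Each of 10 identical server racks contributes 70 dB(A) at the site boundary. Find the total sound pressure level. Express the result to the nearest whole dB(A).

80 dB(A)

N identical incoherent sources raise the level by 10·log₁₀ N.
L_total = 70 + 10·log₁₀(10) = 70 + 10.000 = 80.00 dB(A).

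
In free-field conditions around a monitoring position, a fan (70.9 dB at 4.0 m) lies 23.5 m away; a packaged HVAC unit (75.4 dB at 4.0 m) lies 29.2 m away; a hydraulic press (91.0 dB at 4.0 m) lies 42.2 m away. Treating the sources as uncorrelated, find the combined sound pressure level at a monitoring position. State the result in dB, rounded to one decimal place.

Apply inverse-square spreading to bring every level to the receiver, then sum 10^(L/10).
fan: 70.9 − 20·log₁₀(23.5/4.0) = 70.9 − 15.38 = 55.52 dB.
packaged HVAC unit: 75.4 − 20·log₁₀(29.2/4.0) = 75.4 − 17.27 = 58.13 dB.
hydraulic press: 91.0 − 20·log₁₀(42.2/4.0) = 91.0 − 20.47 = 70.53 dB.
Σ 10^(L/10) = 1.232e+07 → L_total = 10·log₁₀(1.232e+07) = 70.91 dB.

70.9 dB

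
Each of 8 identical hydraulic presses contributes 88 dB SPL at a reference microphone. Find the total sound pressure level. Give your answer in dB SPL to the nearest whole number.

97 dB SPL

N identical incoherent sources raise the level by 10·log₁₀ N.
L_total = 88 + 10·log₁₀(8) = 88 + 9.031 = 97.03 dB SPL.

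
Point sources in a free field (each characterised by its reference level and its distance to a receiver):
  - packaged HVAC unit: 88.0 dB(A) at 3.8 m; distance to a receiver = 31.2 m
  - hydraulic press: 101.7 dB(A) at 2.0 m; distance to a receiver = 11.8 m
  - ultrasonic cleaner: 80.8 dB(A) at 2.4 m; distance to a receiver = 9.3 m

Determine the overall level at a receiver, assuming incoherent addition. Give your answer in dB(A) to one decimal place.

Propagate each source to the receiver with L = L_ref − 20·log₁₀(r/r_ref), then add intensities.
packaged HVAC unit: 88.0 − 20·log₁₀(31.2/3.8) = 88.0 − 18.29 = 69.71 dB(A).
hydraulic press: 101.7 − 20·log₁₀(11.8/2.0) = 101.7 − 15.42 = 86.28 dB(A).
ultrasonic cleaner: 80.8 − 20·log₁₀(9.3/2.4) = 80.8 − 11.77 = 69.03 dB(A).
Σ 10^(L/10) = 4.423e+08 → L_total = 10·log₁₀(4.423e+08) = 86.46 dB(A).

86.5 dB(A)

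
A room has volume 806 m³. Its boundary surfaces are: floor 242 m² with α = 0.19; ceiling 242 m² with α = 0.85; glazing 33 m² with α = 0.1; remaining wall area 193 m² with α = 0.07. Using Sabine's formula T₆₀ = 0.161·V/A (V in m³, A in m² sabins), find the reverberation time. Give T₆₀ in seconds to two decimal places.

Total absorption A = 242·0.19 + 242·0.85 + 33·0.1 + 193·0.07 = 268.49 m² sabins.
T₆₀ = 0.161·V/A = 0.161·806/268.49 = 0.483 s.

0.48 s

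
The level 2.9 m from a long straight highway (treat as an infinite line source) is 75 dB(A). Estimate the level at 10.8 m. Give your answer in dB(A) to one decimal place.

For a line source, L₂ = L₁ − 10·log₁₀(r₂/r₁).
L₂ = 75 − 10·log₁₀(10.8/2.9) = 75 − 5.710 = 69.29 dB(A).

69.3 dB(A)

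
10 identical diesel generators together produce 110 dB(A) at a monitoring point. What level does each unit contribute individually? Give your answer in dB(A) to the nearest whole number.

100 dB(A)

10 equal contributions raise the level by 10·log₁₀ 10 = 10.000 dB, so each unit alone gives 110 − 10.000.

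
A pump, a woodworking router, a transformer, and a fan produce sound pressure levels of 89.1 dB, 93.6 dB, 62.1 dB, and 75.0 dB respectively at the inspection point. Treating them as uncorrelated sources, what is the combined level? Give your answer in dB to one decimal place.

Incoherent sources combine by intensity addition: L_total = 10·log₁₀(Σ 10^(L_i/10)).
Σ 10^(L/10) = 10^(89.1/10) + 10^(93.6/10) + 10^(62.1/10) + 10^(75.0/10) = 3.137e+09.
L_total = 10·log₁₀(3.137e+09) = 94.97 dB.

95.0 dB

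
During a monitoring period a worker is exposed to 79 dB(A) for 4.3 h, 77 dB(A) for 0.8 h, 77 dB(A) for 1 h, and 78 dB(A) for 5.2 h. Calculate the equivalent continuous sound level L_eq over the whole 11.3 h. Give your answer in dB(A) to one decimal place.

78.3 dB(A)

L_eq = 10·log₁₀[(1/T)·Σ tᵢ·10^(Lᵢ/10)] with T = 11.3 h.
Σ tᵢ·10^(Lᵢ/10) = 4.3·10^(79/10) + 0.8·10^(77/10) + 1·10^(77/10) + 5.2·10^(78/10) = 7.599e+08.
L_eq = 10·log₁₀(7.599e+08/11.3) = 78.28 dB(A).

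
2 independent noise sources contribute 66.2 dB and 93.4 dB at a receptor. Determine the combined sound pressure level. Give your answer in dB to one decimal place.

Incoherent sources combine by intensity addition: L_total = 10·log₁₀(Σ 10^(L_i/10)).
Σ 10^(L/10) = 10^(66.2/10) + 10^(93.4/10) = 2.192e+09.
L_total = 10·log₁₀(2.192e+09) = 93.41 dB.

93.4 dB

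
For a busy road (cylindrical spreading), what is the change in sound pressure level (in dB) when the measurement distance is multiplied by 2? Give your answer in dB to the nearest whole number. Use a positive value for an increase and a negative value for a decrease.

With cylindrical spreading the level changes by −10·log₁₀(r₂/r₁).
ΔL = −10·log₁₀(2) = -3.01 dB.

-3 dB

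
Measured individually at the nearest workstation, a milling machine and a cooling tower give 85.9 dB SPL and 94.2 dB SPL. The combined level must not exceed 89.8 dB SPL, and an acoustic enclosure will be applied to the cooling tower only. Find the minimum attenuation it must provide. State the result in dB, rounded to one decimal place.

Fixed contribution from the other source: Σ 10^(L/10) = 10^(85.9/10) = 3.890e+08 (85.90 dB SPL).
The limit corresponds to 10^(89.8/10) = 9.550e+08; subtracting the fixed part leaves 5.659e+08 for the cooling tower, i.e. 87.53 dB SPL.
Required insertion loss = 94.2 − 87.53 = 6.67 dB.

6.7 dB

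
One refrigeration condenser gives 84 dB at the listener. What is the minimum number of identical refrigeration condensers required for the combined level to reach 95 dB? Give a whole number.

13

The shortfall is 95 − 84 = 11.0 dB, and N units add 10·log₁₀ N, so need 10·log₁₀ N ≥ 11.0.
N ≥ 10^(11.0/10) = 12.589, so N = 13.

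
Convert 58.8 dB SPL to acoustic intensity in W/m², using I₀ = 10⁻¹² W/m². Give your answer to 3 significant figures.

I/I₀ = 10^(58.8/10) = 7.586e+05, so I = 7.586e+05 × 10⁻¹² W/m².

7.59e-07 W/m²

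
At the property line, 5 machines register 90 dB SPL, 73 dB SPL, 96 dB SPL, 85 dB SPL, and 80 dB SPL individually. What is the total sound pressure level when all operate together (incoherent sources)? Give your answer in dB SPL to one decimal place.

For uncorrelated sources the intensities add, so convert each level to linear form, sum, and take 10·log₁₀ of the total.
Σ 10^(L/10) = 10^(90/10) + 10^(73/10) + 10^(96/10) + 10^(85/10) + 10^(80/10) = 5.417e+09.
L_total = 10·log₁₀(5.417e+09) = 97.34 dB SPL.

97.3 dB SPL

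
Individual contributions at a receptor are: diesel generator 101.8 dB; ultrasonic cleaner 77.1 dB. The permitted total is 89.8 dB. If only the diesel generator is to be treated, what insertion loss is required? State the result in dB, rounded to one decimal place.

Fixed contribution from the other source: Σ 10^(L/10) = 10^(77.1/10) = 5.129e+07 (77.10 dB).
The limit corresponds to 10^(89.8/10) = 9.550e+08; subtracting the fixed part leaves 9.037e+08 for the diesel generator, i.e. 89.56 dB.
So the diesel generator must be reduced from 101.8 to 89.56 dB: IL = 12.24 dB.

12.2 dB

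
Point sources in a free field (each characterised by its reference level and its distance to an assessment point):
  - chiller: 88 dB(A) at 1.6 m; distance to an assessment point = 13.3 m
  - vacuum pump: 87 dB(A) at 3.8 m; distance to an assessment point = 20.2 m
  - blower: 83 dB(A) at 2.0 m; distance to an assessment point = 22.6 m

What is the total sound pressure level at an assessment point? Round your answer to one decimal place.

74.5 dB(A)

Propagate each source to the receiver with L = L_ref − 20·log₁₀(r/r_ref), then add intensities.
chiller: 88 − 20·log₁₀(13.3/1.6) = 88 − 18.39 = 69.61 dB(A).
vacuum pump: 87 − 20·log₁₀(20.2/3.8) = 87 − 14.51 = 72.49 dB(A).
blower: 83 − 20·log₁₀(22.6/2.0) = 83 − 21.06 = 61.94 dB(A).
Σ 10^(L/10) = 2.843e+07 → L_total = 10·log₁₀(2.843e+07) = 74.54 dB(A).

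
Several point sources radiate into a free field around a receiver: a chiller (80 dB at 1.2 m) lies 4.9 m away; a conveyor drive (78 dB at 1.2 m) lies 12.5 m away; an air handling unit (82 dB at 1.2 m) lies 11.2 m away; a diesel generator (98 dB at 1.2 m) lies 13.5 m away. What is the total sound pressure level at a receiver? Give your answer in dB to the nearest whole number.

78 dB

Propagate each source to the receiver with L = L_ref − 20·log₁₀(r/r_ref), then add intensities.
chiller: 80 − 20·log₁₀(4.9/1.2) = 80 − 12.22 = 67.78 dB.
conveyor drive: 78 − 20·log₁₀(12.5/1.2) = 78 − 20.35 = 57.65 dB.
air handling unit: 82 − 20·log₁₀(11.2/1.2) = 82 − 19.40 = 62.60 dB.
diesel generator: 98 − 20·log₁₀(13.5/1.2) = 98 − 21.02 = 76.98 dB.
Σ 10^(L/10) = 5.825e+07 → L_total = 10·log₁₀(5.825e+07) = 77.65 dB.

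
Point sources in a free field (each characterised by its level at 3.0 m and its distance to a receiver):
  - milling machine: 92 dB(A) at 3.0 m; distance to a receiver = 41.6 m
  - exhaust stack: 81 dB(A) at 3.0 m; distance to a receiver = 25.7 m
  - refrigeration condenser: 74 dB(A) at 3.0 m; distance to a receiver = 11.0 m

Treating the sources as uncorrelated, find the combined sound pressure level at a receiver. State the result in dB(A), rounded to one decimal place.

70.7 dB(A)

Propagate each source to the receiver with L = L_ref − 20·log₁₀(r/r_ref), then add intensities.
milling machine: 92 − 20·log₁₀(41.6/3.0) = 92 − 22.84 = 69.16 dB(A).
exhaust stack: 81 − 20·log₁₀(25.7/3.0) = 81 − 18.66 = 62.34 dB(A).
refrigeration condenser: 74 − 20·log₁₀(11.0/3.0) = 74 − 11.29 = 62.71 dB(A).
Σ 10^(L/10) = 1.183e+07 → L_total = 10·log₁₀(1.183e+07) = 70.73 dB(A).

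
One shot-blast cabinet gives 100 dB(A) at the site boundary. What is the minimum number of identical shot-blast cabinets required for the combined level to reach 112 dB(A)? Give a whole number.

Need L₁ + 10·log₁₀ N ≥ 112, i.e. log₁₀ N ≥ 1.20.
N ≥ 10^(12.0/10) = 15.849, so N = 16.

16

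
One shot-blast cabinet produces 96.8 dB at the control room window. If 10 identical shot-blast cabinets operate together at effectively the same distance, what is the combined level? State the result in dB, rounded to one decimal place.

106.8 dB

With 10 equal, uncorrelated contributions the intensity is 10× that of one unit, giving a rise of 10·log₁₀ 10.
L_total = 96.8 + 10·log₁₀(10) = 96.8 + 10.000 = 106.80 dB.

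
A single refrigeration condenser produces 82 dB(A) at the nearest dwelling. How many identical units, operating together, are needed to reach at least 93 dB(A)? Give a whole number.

Need L₁ + 10·log₁₀ N ≥ 93, i.e. log₁₀ N ≥ 1.10.
N ≥ 10^(11.0/10) = 12.589, so N = 13.

13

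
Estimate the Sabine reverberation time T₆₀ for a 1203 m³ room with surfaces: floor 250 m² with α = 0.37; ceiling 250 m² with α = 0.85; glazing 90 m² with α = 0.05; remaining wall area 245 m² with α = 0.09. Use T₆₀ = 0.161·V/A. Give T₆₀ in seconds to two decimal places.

Summing Sᵢαᵢ: 250·0.37 + 250·0.85 + 90·0.05 + 245·0.09 = 331.55 m².
T₆₀ = 0.161 × 1203 / 331.55 = 0.584 s.

0.58 s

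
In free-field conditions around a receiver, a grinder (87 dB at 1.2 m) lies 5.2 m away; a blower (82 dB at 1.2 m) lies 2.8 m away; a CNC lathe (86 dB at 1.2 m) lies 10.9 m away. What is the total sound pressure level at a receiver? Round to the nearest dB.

First find each source's level at the receiver (point-source: −20·log₁₀(r/r_ref)), then combine on an intensity basis.
grinder: 87 − 20·log₁₀(5.2/1.2) = 87 − 12.74 = 74.26 dB.
blower: 82 − 20·log₁₀(2.8/1.2) = 82 − 7.36 = 74.64 dB.
CNC lathe: 86 − 20·log₁₀(10.9/1.2) = 86 − 19.16 = 66.84 dB.
Σ 10^(L/10) = 6.063e+07 → L_total = 10·log₁₀(6.063e+07) = 77.83 dB.

78 dB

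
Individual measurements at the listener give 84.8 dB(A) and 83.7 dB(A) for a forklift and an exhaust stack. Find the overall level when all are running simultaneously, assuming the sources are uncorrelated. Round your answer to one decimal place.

87.3 dB(A)

For uncorrelated sources the intensities add, so convert each level to linear form, sum, and take 10·log₁₀ of the total.
Σ 10^(L/10) = 10^(84.8/10) + 10^(83.7/10) = 5.364e+08.
L_total = 10·log₁₀(5.364e+08) = 87.30 dB(A).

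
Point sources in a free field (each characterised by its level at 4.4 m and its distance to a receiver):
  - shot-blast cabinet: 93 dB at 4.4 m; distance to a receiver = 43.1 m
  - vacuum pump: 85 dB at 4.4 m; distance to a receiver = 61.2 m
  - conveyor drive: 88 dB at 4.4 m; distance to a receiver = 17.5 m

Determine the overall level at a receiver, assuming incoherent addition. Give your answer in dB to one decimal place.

77.9 dB

Propagate each source to the receiver with L = L_ref − 20·log₁₀(r/r_ref), then add intensities.
shot-blast cabinet: 93 − 20·log₁₀(43.1/4.4) = 93 − 19.82 = 73.18 dB.
vacuum pump: 85 − 20·log₁₀(61.2/4.4) = 85 − 22.87 = 62.13 dB.
conveyor drive: 88 − 20·log₁₀(17.5/4.4) = 88 − 11.99 = 76.01 dB.
Σ 10^(L/10) = 6.232e+07 → L_total = 10·log₁₀(6.232e+07) = 77.95 dB.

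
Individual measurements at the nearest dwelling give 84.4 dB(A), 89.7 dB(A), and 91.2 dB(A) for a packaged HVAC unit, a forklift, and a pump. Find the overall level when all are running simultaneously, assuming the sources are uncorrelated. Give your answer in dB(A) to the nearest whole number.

Incoherent sources combine by intensity addition: L_total = 10·log₁₀(Σ 10^(L_i/10)).
Σ 10^(L/10) = 10^(84.4/10) + 10^(89.7/10) + 10^(91.2/10) = 2.527e+09.
L_total = 10·log₁₀(2.527e+09) = 94.03 dB(A).

94 dB(A)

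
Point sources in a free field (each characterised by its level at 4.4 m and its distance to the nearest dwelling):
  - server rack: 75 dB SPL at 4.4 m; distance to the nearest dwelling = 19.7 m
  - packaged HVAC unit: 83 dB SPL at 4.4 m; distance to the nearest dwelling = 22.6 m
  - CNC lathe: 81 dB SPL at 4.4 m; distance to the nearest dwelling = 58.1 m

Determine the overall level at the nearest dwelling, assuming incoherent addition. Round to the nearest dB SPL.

First find each source's level at the receiver (point-source: −20·log₁₀(r/r_ref)), then combine on an intensity basis.
server rack: 75 − 20·log₁₀(19.7/4.4) = 75 − 13.02 = 61.98 dB SPL.
packaged HVAC unit: 83 − 20·log₁₀(22.6/4.4) = 83 − 14.21 = 68.79 dB SPL.
CNC lathe: 81 − 20·log₁₀(58.1/4.4) = 81 − 22.41 = 58.59 dB SPL.
Σ 10^(L/10) = 9.862e+06 → L_total = 10·log₁₀(9.862e+06) = 69.94 dB SPL.

70 dB SPL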